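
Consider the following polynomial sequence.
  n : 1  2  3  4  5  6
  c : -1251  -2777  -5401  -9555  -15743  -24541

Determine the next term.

D1: -1526  -2624  -4154  -6188  -8798
D2: -1098  -1530  -2034  -2610
D3: -432  -504  -576
D4: -72  -72
Constant fourth difference = -72, so extend:
-576 − 72 = -648;  -2610 − 648 = -3258;  -8798 − 3258 = -12056;  -24541 − 12056 = -36597

-36597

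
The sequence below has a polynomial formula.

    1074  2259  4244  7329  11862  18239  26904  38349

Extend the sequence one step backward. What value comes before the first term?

Δ: 1185  1985  3085  4533  6377  8665  11445
Δ²: 800  1100  1448  1844  2288  2780
Δ³: 300  348  396  444  492
Δ⁴: 48  48  48  48
The fourth differences are constant at 48.
Work back: 300 − 48 = 252;  800 − 252 = 548;  1185 − 548 = 637;  1074 − 637 = 437

437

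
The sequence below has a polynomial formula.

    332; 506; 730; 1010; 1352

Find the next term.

1762

Δ: 174, 224, 280, 342
Δ²: 50, 56, 62
Δ³: 6, 6
The third differences are constant (6).
62 + 6 = 68;  342 + 68 = 410;  1352 + 410 = 1762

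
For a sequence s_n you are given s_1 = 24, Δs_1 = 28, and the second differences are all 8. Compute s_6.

244

Build the table forward from the leading diagonal:
Second differences: 8, 8, 8, 8, 8, 8
First differences: 28, 36, 44, 52, 60, 68
s: 24, 52, 88, 132, 184, 244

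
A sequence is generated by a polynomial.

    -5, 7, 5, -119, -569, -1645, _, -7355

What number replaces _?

-3743

Using the first 6 terms:
Δ: 12, -2, -124, -450, -1076
Δ²: -14, -122, -326, -626
Δ³: -108, -204, -300
Δ⁴: -96, -96
Constant fourth difference = -96.
Extend forward: -300 − 96 = -396;  -626 − 396 = -1022;  -1076 − 1022 = -2098;  -1645 − 2098 = -3743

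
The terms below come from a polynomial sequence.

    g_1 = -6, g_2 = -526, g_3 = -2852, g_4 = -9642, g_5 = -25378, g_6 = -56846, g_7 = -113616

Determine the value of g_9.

-358142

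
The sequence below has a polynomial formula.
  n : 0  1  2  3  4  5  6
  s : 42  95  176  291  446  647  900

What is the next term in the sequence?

1211

First differences: 53  81  115  155  201  253
Second differences: 28  34  40  46  52
Third differences: 6  6  6  6
Third differences constant at 6.
52 + 6 = 58;  253 + 58 = 311;  900 + 311 = 1211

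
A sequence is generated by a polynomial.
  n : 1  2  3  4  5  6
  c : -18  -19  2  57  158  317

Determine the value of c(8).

857

D1: -1, 21, 55, 101, 159
D2: 22, 34, 46, 58
D3: 12, 12, 12
Constant third difference = 12, so extend:
58 + 12 = 70;  159 + 70 = 229;  317 + 229 = 546
70 + 12 = 82;  229 + 82 = 311;  546 + 311 = 857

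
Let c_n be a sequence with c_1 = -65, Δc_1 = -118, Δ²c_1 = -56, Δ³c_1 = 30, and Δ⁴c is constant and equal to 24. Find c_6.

-795

Build the table forward from the leading diagonal:
D4: 24, 24, 24, 24, 24, 24
D3: 30, 54, 78, 102, 126, 150
D2: -56, -26, 28, 106, 208, 334
D1: -118, -174, -200, -172, -66, 142
c: -65, -183, -357, -557, -729, -795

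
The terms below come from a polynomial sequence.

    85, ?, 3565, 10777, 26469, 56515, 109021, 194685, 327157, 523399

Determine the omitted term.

831

Using the last 8 terms:
D1: 7212  15692  30046  52506  85664  132472  196242
D2: 8480  14354  22460  33158  46808  63770
D3: 5874  8106  10698  13650  16962
D4: 2232  2592  2952  3312
D5: 360  360  360
Constant fifth difference = 360.
Extend backward: 2232 − 360 = 1872;  5874 − 1872 = 4002;  8480 − 4002 = 4478;  7212 − 4478 = 2734;  3565 − 2734 = 831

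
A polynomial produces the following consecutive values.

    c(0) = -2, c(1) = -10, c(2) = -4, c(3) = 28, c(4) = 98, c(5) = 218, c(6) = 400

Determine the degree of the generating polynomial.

First differences: -8, 6, 32, 70, 120, 182
Second differences: 14, 26, 38, 50, 62
Third differences: 12, 12, 12, 12
The third differences are constant, so the polynomial has degree 3.

3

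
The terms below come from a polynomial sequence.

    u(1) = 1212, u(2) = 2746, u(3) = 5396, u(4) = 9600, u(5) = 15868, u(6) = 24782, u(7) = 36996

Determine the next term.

53236

First differences: 1534, 2650, 4204, 6268, 8914, 12214
Second differences: 1116, 1554, 2064, 2646, 3300
Third differences: 438, 510, 582, 654
Fourth differences: 72, 72, 72
The fourth differences are constant (72).
654 + 72 = 726;  3300 + 726 = 4026;  12214 + 4026 = 16240;  36996 + 16240 = 53236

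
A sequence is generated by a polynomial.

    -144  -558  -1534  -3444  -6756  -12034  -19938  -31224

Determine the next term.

D1: -414, -976, -1910, -3312, -5278, -7904, -11286
D2: -562, -934, -1402, -1966, -2626, -3382
D3: -372, -468, -564, -660, -756
D4: -96, -96, -96, -96
Fourth differences constant at -96.
-756 − 96 = -852;  -3382 − 852 = -4234;  -11286 − 4234 = -15520;  -31224 − 15520 = -46744

-46744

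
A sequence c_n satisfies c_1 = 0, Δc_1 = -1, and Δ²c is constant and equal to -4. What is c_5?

Build the table forward from the leading diagonal:
Second differences: -4, -4, -4, -4, -4
First differences: -1, -5, -9, -13, -17
c: 0, -1, -6, -15, -28

-28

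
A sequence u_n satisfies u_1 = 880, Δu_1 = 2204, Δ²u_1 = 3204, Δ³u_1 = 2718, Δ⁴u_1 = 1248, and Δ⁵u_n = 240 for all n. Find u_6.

77600

Build the table forward from the leading diagonal:
Δ⁵: 240  240  240  240  240  240
Δ⁴: 1248  1488  1728  1968  2208  2448
Δ³: 2718  3966  5454  7182  9150  11358
Δ²: 3204  5922  9888  15342  22524  31674
Δ: 2204  5408  11330  21218  36560  59084
u: 880  3084  8492  19822  41040  77600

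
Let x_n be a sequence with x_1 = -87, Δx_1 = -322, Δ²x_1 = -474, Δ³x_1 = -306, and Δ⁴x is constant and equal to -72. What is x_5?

-5515

Build the table forward from the leading diagonal:
Fourth differences: -72  -72  -72  -72  -72
Third differences: -306  -378  -450  -522  -594
Second differences: -474  -780  -1158  -1608  -2130
First differences: -322  -796  -1576  -2734  -4342
x: -87  -409  -1205  -2781  -5515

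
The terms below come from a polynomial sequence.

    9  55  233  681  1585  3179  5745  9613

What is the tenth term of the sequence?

First differences: 46 , 178 , 448 , 904 , 1594 , 2566 , 3868
Second differences: 132 , 270 , 456 , 690 , 972 , 1302
Third differences: 138 , 186 , 234 , 282 , 330
Fourth differences: 48 , 48 , 48 , 48
Constant fourth difference = 48, so extend:
330 + 48 = 378;  1302 + 378 = 1680;  3868 + 1680 = 5548;  9613 + 5548 = 15161
378 + 48 = 426;  1680 + 426 = 2106;  5548 + 2106 = 7654;  15161 + 7654 = 22815

22815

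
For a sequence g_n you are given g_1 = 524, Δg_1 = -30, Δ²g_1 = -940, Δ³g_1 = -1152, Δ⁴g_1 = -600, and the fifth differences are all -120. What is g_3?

-476

Build the table forward from the leading diagonal:
Δ⁵: -120, -120, -120
Δ⁴: -600, -720, -840
Δ³: -1152, -1752, -2472
Δ²: -940, -2092, -3844
Δ: -30, -970, -3062
g: 524, 494, -476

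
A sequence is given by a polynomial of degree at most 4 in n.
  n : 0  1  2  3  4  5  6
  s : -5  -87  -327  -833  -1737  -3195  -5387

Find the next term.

-8517

D1: -82, -240, -506, -904, -1458, -2192
D2: -158, -266, -398, -554, -734
D3: -108, -132, -156, -180
D4: -24, -24, -24
Constant fourth difference = -24, so extend:
-180 − 24 = -204;  -734 − 204 = -938;  -2192 − 938 = -3130;  -5387 − 3130 = -8517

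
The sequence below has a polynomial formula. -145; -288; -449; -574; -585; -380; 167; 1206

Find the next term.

D1: -143 , -161 , -125 , -11 , 205 , 547 , 1039
D2: -18 , 36 , 114 , 216 , 342 , 492
D3: 54 , 78 , 102 , 126 , 150
D4: 24 , 24 , 24 , 24
The fourth differences are constant (24).
150 + 24 = 174;  492 + 174 = 666;  1039 + 666 = 1705;  1206 + 1705 = 2911

2911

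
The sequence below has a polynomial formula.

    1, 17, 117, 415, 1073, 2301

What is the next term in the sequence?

Δ: 16, 100, 298, 658, 1228
Δ²: 84, 198, 360, 570
Δ³: 114, 162, 210
Δ⁴: 48, 48
Fourth differences constant at 48.
210 + 48 = 258;  570 + 258 = 828;  1228 + 828 = 2056;  2301 + 2056 = 4357

4357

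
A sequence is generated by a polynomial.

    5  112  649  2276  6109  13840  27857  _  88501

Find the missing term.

51364

Using the first 7 terms:
107, 537, 1627, 3833, 7731, 14017
430, 1090, 2206, 3898, 6286
660, 1116, 1692, 2388
456, 576, 696
120, 120
Constant fifth difference = 120.
Extend forward: 696 + 120 = 816;  2388 + 816 = 3204;  6286 + 3204 = 9490;  14017 + 9490 = 23507;  27857 + 23507 = 51364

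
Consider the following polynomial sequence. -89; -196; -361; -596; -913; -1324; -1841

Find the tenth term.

-107, -165, -235, -317, -411, -517
-58, -70, -82, -94, -106
-12, -12, -12, -12
The third differences are constant (-12).
-106 − 12 = -118;  -517 − 118 = -635;  -1841 − 635 = -2476
-118 − 12 = -130;  -635 − 130 = -765;  -2476 − 765 = -3241
-130 − 12 = -142;  -765 − 142 = -907;  -3241 − 907 = -4148

-4148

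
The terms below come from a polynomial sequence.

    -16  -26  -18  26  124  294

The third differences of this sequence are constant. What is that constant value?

18

First differences: -10, 8, 44, 98, 170
Second differences: 18, 36, 54, 72
Third differences: 18, 18, 18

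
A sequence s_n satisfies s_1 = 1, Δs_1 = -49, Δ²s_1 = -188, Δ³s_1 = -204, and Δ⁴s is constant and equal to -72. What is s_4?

Build the table forward from the leading diagonal:
D4: -72, -72, -72, -72
D3: -204, -276, -348, -420
D2: -188, -392, -668, -1016
D1: -49, -237, -629, -1297
s: 1, -48, -285, -914

-914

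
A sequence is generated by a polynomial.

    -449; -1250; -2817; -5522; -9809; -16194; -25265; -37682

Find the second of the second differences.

Δ: -801, -1567, -2705, -4287, -6385, -9071, -12417
Δ²: -766, -1138, -1582, -2098, -2686, -3346
Δ³: -372, -444, -516, -588, -660
Δ⁴: -72, -72, -72, -72

-1138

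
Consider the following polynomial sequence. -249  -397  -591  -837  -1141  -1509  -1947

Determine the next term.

-2461

Δ: -148 , -194 , -246 , -304 , -368 , -438
Δ²: -46 , -52 , -58 , -64 , -70
Δ³: -6 , -6 , -6 , -6
Constant third difference = -6, so extend:
-70 − 6 = -76;  -438 − 76 = -514;  -1947 − 514 = -2461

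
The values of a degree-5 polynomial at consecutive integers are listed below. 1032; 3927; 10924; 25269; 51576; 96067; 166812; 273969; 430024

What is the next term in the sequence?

First differences: 2895  6997  14345  26307  44491  70745  107157  156055
Second differences: 4102  7348  11962  18184  26254  36412  48898
Third differences: 3246  4614  6222  8070  10158  12486
Fourth differences: 1368  1608  1848  2088  2328
Fifth differences: 240  240  240  240
Constant fifth difference = 240, so extend:
2328 + 240 = 2568;  12486 + 2568 = 15054;  48898 + 15054 = 63952;  156055 + 63952 = 220007;  430024 + 220007 = 650031

650031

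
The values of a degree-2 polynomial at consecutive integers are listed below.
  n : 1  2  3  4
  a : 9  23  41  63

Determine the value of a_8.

191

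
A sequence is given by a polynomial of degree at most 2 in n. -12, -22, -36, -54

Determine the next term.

-76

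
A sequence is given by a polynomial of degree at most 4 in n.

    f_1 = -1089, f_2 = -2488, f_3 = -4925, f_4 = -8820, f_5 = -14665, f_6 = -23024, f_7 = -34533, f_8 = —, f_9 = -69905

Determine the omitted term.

Using the first 7 terms:
-1399, -2437, -3895, -5845, -8359, -11509
-1038, -1458, -1950, -2514, -3150
-420, -492, -564, -636
-72, -72, -72
Constant fourth difference = -72.
Extend forward: -636 − 72 = -708;  -3150 − 708 = -3858;  -11509 − 3858 = -15367;  -34533 − 15367 = -49900

-49900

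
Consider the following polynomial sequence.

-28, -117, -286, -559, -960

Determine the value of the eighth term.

-89 , -169 , -273 , -401
-80 , -104 , -128
-24 , -24
Constant third difference = -24, so extend:
-128 − 24 = -152;  -401 − 152 = -553;  -960 − 553 = -1513
-152 − 24 = -176;  -553 − 176 = -729;  -1513 − 729 = -2242
-176 − 24 = -200;  -729 − 200 = -929;  -2242 − 929 = -3171

-3171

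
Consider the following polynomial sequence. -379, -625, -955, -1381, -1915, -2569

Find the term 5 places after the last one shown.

-8059

First differences: -246, -330, -426, -534, -654
Second differences: -84, -96, -108, -120
Third differences: -12, -12, -12
The third differences are constant (-12).
-120 − 12 = -132;  -654 − 132 = -786;  -2569 − 786 = -3355
-132 − 12 = -144;  -786 − 144 = -930;  -3355 − 930 = -4285
-144 − 12 = -156;  -930 − 156 = -1086;  -4285 − 1086 = -5371
-156 − 12 = -168;  -1086 − 168 = -1254;  -5371 − 1254 = -6625
-168 − 12 = -180;  -1254 − 180 = -1434;  -6625 − 1434 = -8059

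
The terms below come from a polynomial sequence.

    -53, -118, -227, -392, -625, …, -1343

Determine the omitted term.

Using the first 5 terms:
Δ: -65, -109, -165, -233
Δ²: -44, -56, -68
Δ³: -12, -12
Constant third difference = -12.
Extend forward: -68 − 12 = -80;  -233 − 80 = -313;  -625 − 313 = -938

-938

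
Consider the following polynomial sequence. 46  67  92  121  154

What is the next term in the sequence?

191

Δ: 21 , 25 , 29 , 33
Δ²: 4 , 4 , 4
Second differences constant at 4.
33 + 4 = 37;  154 + 37 = 191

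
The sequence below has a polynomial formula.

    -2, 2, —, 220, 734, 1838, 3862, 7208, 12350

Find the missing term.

38

Using the last 6 terms:
Δ: 514, 1104, 2024, 3346, 5142
Δ²: 590, 920, 1322, 1796
Δ³: 330, 402, 474
Δ⁴: 72, 72
Constant fourth difference = 72.
Extend backward: 330 − 72 = 258;  590 − 258 = 332;  514 − 332 = 182;  220 − 182 = 38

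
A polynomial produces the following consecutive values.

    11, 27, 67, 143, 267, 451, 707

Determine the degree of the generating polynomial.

3

Δ: 16, 40, 76, 124, 184, 256
Δ²: 24, 36, 48, 60, 72
Δ³: 12, 12, 12, 12
The third differences are constant, so the polynomial has degree 3.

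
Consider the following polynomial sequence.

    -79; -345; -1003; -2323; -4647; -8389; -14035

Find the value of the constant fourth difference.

-72

First differences: -266, -658, -1320, -2324, -3742, -5646
Second differences: -392, -662, -1004, -1418, -1904
Third differences: -270, -342, -414, -486
Fourth differences: -72, -72, -72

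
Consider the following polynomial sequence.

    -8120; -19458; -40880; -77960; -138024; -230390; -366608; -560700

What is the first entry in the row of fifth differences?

-240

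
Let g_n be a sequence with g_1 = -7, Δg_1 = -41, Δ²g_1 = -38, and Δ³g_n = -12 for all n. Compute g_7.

Build the table forward from the leading diagonal:
D3: -12  -12  -12  -12  -12  -12  -12
D2: -38  -50  -62  -74  -86  -98  -110
D1: -41  -79  -129  -191  -265  -351  -449
g: -7  -48  -127  -256  -447  -712  -1063

-1063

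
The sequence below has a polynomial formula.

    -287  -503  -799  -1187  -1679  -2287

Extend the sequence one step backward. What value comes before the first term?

-139

Δ: -216, -296, -388, -492, -608
Δ²: -80, -92, -104, -116
Δ³: -12, -12, -12
The third differences are constant at -12.
Work back: -80 + 12 = -68;  -216 + 68 = -148;  -287 + 148 = -139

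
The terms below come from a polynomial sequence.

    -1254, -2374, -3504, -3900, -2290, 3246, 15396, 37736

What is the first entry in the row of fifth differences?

D1: -1120, -1130, -396, 1610, 5536, 12150, 22340
D2: -10, 734, 2006, 3926, 6614, 10190
D3: 744, 1272, 1920, 2688, 3576
D4: 528, 648, 768, 888
D5: 120, 120, 120

120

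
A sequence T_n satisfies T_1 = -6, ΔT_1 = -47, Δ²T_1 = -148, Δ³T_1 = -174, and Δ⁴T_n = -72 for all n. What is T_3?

Build the table forward from the leading diagonal:
D4: -72, -72, -72
D3: -174, -246, -318
D2: -148, -322, -568
D1: -47, -195, -517
T: -6, -53, -248

-248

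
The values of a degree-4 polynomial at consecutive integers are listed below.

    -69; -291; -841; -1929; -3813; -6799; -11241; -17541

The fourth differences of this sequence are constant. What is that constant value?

-48

Δ: -222, -550, -1088, -1884, -2986, -4442, -6300
Δ²: -328, -538, -796, -1102, -1456, -1858
Δ³: -210, -258, -306, -354, -402
Δ⁴: -48, -48, -48, -48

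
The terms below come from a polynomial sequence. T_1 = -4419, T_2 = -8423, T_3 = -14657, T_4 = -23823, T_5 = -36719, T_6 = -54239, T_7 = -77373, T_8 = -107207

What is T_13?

-401607

D1: -4004, -6234, -9166, -12896, -17520, -23134, -29834
D2: -2230, -2932, -3730, -4624, -5614, -6700
D3: -702, -798, -894, -990, -1086
D4: -96, -96, -96, -96
The fourth differences are constant (-96).
-1086 − 96 = -1182;  -6700 − 1182 = -7882;  -29834 − 7882 = -37716;  -107207 − 37716 = -144923
-1182 − 96 = -1278;  -7882 − 1278 = -9160;  -37716 − 9160 = -46876;  -144923 − 46876 = -191799
-1278 − 96 = -1374;  -9160 − 1374 = -10534;  -46876 − 10534 = -57410;  -191799 − 57410 = -249209
-1374 − 96 = -1470;  -10534 − 1470 = -12004;  -57410 − 12004 = -69414;  -249209 − 69414 = -318623
-1470 − 96 = -1566;  -12004 − 1566 = -13570;  -69414 − 13570 = -82984;  -318623 − 82984 = -401607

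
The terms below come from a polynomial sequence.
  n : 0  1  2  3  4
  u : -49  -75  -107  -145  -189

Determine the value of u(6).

-295

D1: -26, -32, -38, -44
D2: -6, -6, -6
The second differences are constant (-6).
-44 − 6 = -50;  -189 − 50 = -239
-50 − 6 = -56;  -239 − 56 = -295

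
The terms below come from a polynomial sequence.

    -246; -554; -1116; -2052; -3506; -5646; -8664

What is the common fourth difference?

-24

First differences: -308, -562, -936, -1454, -2140, -3018
Second differences: -254, -374, -518, -686, -878
Third differences: -120, -144, -168, -192
Fourth differences: -24, -24, -24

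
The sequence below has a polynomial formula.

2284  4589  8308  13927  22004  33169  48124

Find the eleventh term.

162404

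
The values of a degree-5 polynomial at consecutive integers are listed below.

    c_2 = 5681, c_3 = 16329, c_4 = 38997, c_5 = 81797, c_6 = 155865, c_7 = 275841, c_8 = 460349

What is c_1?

First differences: 10648, 22668, 42800, 74068, 119976, 184508
Second differences: 12020, 20132, 31268, 45908, 64532
Third differences: 8112, 11136, 14640, 18624
Fourth differences: 3024, 3504, 3984
Fifth differences: 480, 480
The fifth differences are constant at 480.
Work back: 3024 − 480 = 2544;  8112 − 2544 = 5568;  12020 − 5568 = 6452;  10648 − 6452 = 4196;  5681 − 4196 = 1485

1485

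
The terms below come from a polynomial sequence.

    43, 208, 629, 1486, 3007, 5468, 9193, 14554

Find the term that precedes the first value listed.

2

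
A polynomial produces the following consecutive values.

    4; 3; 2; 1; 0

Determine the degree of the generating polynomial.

D1: -1, -1, -1, -1
The first differences are constant, so the polynomial has degree 1.

1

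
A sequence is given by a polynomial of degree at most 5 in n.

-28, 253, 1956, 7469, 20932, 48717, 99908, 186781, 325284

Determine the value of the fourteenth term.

2667949

First differences: 281 , 1703 , 5513 , 13463 , 27785 , 51191 , 86873 , 138503
Second differences: 1422 , 3810 , 7950 , 14322 , 23406 , 35682 , 51630
Third differences: 2388 , 4140 , 6372 , 9084 , 12276 , 15948
Fourth differences: 1752 , 2232 , 2712 , 3192 , 3672
Fifth differences: 480 , 480 , 480 , 480
Constant fifth difference = 480, so extend:
3672 + 480 = 4152;  15948 + 4152 = 20100;  51630 + 20100 = 71730;  138503 + 71730 = 210233;  325284 + 210233 = 535517
4152 + 480 = 4632;  20100 + 4632 = 24732;  71730 + 24732 = 96462;  210233 + 96462 = 306695;  535517 + 306695 = 842212
4632 + 480 = 5112;  24732 + 5112 = 29844;  96462 + 29844 = 126306;  306695 + 126306 = 433001;  842212 + 433001 = 1275213
5112 + 480 = 5592;  29844 + 5592 = 35436;  126306 + 35436 = 161742;  433001 + 161742 = 594743;  1275213 + 594743 = 1869956
5592 + 480 = 6072;  35436 + 6072 = 41508;  161742 + 41508 = 203250;  594743 + 203250 = 797993;  1869956 + 797993 = 2667949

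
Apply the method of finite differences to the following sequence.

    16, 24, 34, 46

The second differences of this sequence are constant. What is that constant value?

2

Δ: 8, 10, 12
Δ²: 2, 2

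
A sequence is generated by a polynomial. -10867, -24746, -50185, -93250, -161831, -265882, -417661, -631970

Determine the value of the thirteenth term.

First differences: -13879, -25439, -43065, -68581, -104051, -151779, -214309
Second differences: -11560, -17626, -25516, -35470, -47728, -62530
Third differences: -6066, -7890, -9954, -12258, -14802
Fourth differences: -1824, -2064, -2304, -2544
Fifth differences: -240, -240, -240
Fifth differences constant at -240.
-2544 − 240 = -2784;  -14802 − 2784 = -17586;  -62530 − 17586 = -80116;  -214309 − 80116 = -294425;  -631970 − 294425 = -926395
-2784 − 240 = -3024;  -17586 − 3024 = -20610;  -80116 − 20610 = -100726;  -294425 − 100726 = -395151;  -926395 − 395151 = -1321546
-3024 − 240 = -3264;  -20610 − 3264 = -23874;  -100726 − 23874 = -124600;  -395151 − 124600 = -519751;  -1321546 − 519751 = -1841297
-3264 − 240 = -3504;  -23874 − 3504 = -27378;  -124600 − 27378 = -151978;  -519751 − 151978 = -671729;  -1841297 − 671729 = -2513026
-3504 − 240 = -3744;  -27378 − 3744 = -31122;  -151978 − 31122 = -183100;  -671729 − 183100 = -854829;  -2513026 − 854829 = -3367855

-3367855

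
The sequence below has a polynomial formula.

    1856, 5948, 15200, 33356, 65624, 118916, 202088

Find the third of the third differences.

Δ: 4092, 9252, 18156, 32268, 53292, 83172
Δ²: 5160, 8904, 14112, 21024, 29880
Δ³: 3744, 5208, 6912, 8856
Δ⁴: 1464, 1704, 1944
Δ⁵: 240, 240

6912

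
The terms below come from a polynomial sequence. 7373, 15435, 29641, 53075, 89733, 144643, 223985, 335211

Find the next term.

487165

Δ: 8062  14206  23434  36658  54910  79342  111226
Δ²: 6144  9228  13224  18252  24432  31884
Δ³: 3084  3996  5028  6180  7452
Δ⁴: 912  1032  1152  1272
Δ⁵: 120  120  120
Fifth differences constant at 120.
1272 + 120 = 1392;  7452 + 1392 = 8844;  31884 + 8844 = 40728;  111226 + 40728 = 151954;  335211 + 151954 = 487165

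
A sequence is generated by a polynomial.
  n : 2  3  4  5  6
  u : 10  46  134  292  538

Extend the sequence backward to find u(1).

36  88  158  246
52  70  88
18  18
The third differences are constant at 18.
Work back: 52 − 18 = 34;  36 − 34 = 2;  10 − 2 = 8

8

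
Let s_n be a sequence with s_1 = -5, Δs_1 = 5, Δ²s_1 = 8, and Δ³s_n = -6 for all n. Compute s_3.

Build the table forward from the leading diagonal:
D3: -6  -6  -6
D2: 8  2  -4
D1: 5  13  15
s: -5  0  13

13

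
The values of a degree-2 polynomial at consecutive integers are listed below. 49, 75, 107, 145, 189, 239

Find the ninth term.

First differences: 26, 32, 38, 44, 50
Second differences: 6, 6, 6, 6
Constant second difference = 6, so extend:
50 + 6 = 56;  239 + 56 = 295
56 + 6 = 62;  295 + 62 = 357
62 + 6 = 68;  357 + 68 = 425

425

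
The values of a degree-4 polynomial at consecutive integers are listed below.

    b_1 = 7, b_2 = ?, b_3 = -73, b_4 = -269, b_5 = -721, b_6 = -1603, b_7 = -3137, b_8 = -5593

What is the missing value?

-7

Using the last 6 terms:
Δ: -196  -452  -882  -1534  -2456
Δ²: -256  -430  -652  -922
Δ³: -174  -222  -270
Δ⁴: -48  -48
Constant fourth difference = -48.
Extend backward: -174 + 48 = -126;  -256 + 126 = -130;  -196 + 130 = -66;  -73 + 66 = -7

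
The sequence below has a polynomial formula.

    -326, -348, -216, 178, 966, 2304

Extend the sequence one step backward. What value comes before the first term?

-22, 132, 394, 788, 1338
154, 262, 394, 550
108, 132, 156
24, 24
The fourth differences are constant at 24.
Work back: 108 − 24 = 84;  154 − 84 = 70;  -22 − 70 = -92;  -326 + 92 = -234

-234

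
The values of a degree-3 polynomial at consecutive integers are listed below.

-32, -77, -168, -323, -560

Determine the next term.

D1: -45  -91  -155  -237
D2: -46  -64  -82
D3: -18  -18
Constant third difference = -18, so extend:
-82 − 18 = -100;  -237 − 100 = -337;  -560 − 337 = -897

-897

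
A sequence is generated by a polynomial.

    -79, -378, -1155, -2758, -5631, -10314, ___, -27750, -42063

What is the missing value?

Using the first 6 terms:
D1: -299  -777  -1603  -2873  -4683
D2: -478  -826  -1270  -1810
D3: -348  -444  -540
D4: -96  -96
Constant fourth difference = -96.
Extend forward: -540 − 96 = -636;  -1810 − 636 = -2446;  -4683 − 2446 = -7129;  -10314 − 7129 = -17443

-17443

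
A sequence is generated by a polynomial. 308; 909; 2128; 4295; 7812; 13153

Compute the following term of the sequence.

First differences: 601  1219  2167  3517  5341
Second differences: 618  948  1350  1824
Third differences: 330  402  474
Fourth differences: 72  72
Constant fourth difference = 72, so extend:
474 + 72 = 546;  1824 + 546 = 2370;  5341 + 2370 = 7711;  13153 + 7711 = 20864

20864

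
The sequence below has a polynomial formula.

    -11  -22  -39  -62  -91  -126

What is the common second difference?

-6

D1: -11, -17, -23, -29, -35
D2: -6, -6, -6, -6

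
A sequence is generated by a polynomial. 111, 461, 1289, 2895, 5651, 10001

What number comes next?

First differences: 350, 828, 1606, 2756, 4350
Second differences: 478, 778, 1150, 1594
Third differences: 300, 372, 444
Fourth differences: 72, 72
The fourth differences are constant (72).
444 + 72 = 516;  1594 + 516 = 2110;  4350 + 2110 = 6460;  10001 + 6460 = 16461

16461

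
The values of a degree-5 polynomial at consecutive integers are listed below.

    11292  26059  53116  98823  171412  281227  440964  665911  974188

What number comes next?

Δ: 14767  27057  45707  72589  109815  159737  224947  308277
Δ²: 12290  18650  26882  37226  49922  65210  83330
Δ³: 6360  8232  10344  12696  15288  18120
Δ⁴: 1872  2112  2352  2592  2832
Δ⁵: 240  240  240  240
Fifth differences constant at 240.
2832 + 240 = 3072;  18120 + 3072 = 21192;  83330 + 21192 = 104522;  308277 + 104522 = 412799;  974188 + 412799 = 1386987

1386987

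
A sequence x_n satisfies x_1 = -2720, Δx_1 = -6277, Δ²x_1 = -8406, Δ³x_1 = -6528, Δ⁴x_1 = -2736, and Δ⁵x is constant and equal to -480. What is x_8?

Build the table forward from the leading diagonal:
D5: -480, -480, -480, -480, -480, -480, -480, -480
D4: -2736, -3216, -3696, -4176, -4656, -5136, -5616, -6096
D3: -6528, -9264, -12480, -16176, -20352, -25008, -30144, -35760
D2: -8406, -14934, -24198, -36678, -52854, -73206, -98214, -128358
D1: -6277, -14683, -29617, -53815, -90493, -143347, -216553, -314767
x: -2720, -8997, -23680, -53297, -107112, -197605, -340952, -557505

-557505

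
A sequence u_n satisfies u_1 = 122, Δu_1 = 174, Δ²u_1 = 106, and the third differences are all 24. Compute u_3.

576

Build the table forward from the leading diagonal:
Third differences: 24, 24, 24
Second differences: 106, 130, 154
First differences: 174, 280, 410
u: 122, 296, 576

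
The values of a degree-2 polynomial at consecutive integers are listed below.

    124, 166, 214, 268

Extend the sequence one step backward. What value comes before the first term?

88

First differences: 42  48  54
Second differences: 6  6
The second differences are constant at 6.
Work back: 42 − 6 = 36;  124 − 36 = 88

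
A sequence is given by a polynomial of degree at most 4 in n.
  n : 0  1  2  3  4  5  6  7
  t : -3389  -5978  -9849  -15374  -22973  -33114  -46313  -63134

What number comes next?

-84189

D1: -2589 , -3871 , -5525 , -7599 , -10141 , -13199 , -16821
D2: -1282 , -1654 , -2074 , -2542 , -3058 , -3622
D3: -372 , -420 , -468 , -516 , -564
D4: -48 , -48 , -48 , -48
The fourth differences are constant (-48).
-564 − 48 = -612;  -3622 − 612 = -4234;  -16821 − 4234 = -21055;  -63134 − 21055 = -84189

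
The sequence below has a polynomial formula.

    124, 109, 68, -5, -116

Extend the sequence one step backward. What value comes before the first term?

119

First differences: -15, -41, -73, -111
Second differences: -26, -32, -38
Third differences: -6, -6
The third differences are constant at -6.
Work back: -26 + 6 = -20;  -15 + 20 = 5;  124 − 5 = 119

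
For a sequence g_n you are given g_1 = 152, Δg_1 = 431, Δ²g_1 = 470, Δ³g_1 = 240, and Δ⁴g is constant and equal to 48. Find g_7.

15308

Build the table forward from the leading diagonal:
D4: 48, 48, 48, 48, 48, 48, 48
D3: 240, 288, 336, 384, 432, 480, 528
D2: 470, 710, 998, 1334, 1718, 2150, 2630
D1: 431, 901, 1611, 2609, 3943, 5661, 7811
g: 152, 583, 1484, 3095, 5704, 9647, 15308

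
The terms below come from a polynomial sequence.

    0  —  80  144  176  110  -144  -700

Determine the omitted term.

26

Using the last 6 terms:
First differences: 64  32  -66  -254  -556
Second differences: -32  -98  -188  -302
Third differences: -66  -90  -114
Fourth differences: -24  -24
Constant fourth difference = -24.
Extend backward: -66 + 24 = -42;  -32 + 42 = 10;  64 − 10 = 54;  80 − 54 = 26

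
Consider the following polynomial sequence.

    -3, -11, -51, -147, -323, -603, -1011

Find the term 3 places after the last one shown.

Δ: -8 , -40 , -96 , -176 , -280 , -408
Δ²: -32 , -56 , -80 , -104 , -128
Δ³: -24 , -24 , -24 , -24
Third differences constant at -24.
-128 − 24 = -152;  -408 − 152 = -560;  -1011 − 560 = -1571
-152 − 24 = -176;  -560 − 176 = -736;  -1571 − 736 = -2307
-176 − 24 = -200;  -736 − 200 = -936;  -2307 − 936 = -3243

-3243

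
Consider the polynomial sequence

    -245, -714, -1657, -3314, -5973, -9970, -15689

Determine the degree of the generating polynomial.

First differences: -469, -943, -1657, -2659, -3997, -5719
Second differences: -474, -714, -1002, -1338, -1722
Third differences: -240, -288, -336, -384
Fourth differences: -48, -48, -48
The fourth differences are constant, so the polynomial has degree 4.

4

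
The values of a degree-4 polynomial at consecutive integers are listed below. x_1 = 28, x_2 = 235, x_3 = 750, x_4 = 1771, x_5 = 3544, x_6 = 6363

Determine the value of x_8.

First differences: 207  515  1021  1773  2819
Second differences: 308  506  752  1046
Third differences: 198  246  294
Fourth differences: 48  48
The fourth differences are constant (48).
294 + 48 = 342;  1046 + 342 = 1388;  2819 + 1388 = 4207;  6363 + 4207 = 10570
342 + 48 = 390;  1388 + 390 = 1778;  4207 + 1778 = 5985;  10570 + 5985 = 16555

16555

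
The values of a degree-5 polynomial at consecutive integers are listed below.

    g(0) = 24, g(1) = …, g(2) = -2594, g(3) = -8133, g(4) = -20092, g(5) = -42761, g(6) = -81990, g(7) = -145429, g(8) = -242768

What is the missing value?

Using the last 7 terms:
Δ: -5539, -11959, -22669, -39229, -63439, -97339
Δ²: -6420, -10710, -16560, -24210, -33900
Δ³: -4290, -5850, -7650, -9690
Δ⁴: -1560, -1800, -2040
Δ⁵: -240, -240
Constant fifth difference = -240.
Extend backward: -1560 + 240 = -1320;  -4290 + 1320 = -2970;  -6420 + 2970 = -3450;  -5539 + 3450 = -2089;  -2594 + 2089 = -505

-505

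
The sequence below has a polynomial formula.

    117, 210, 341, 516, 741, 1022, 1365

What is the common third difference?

6

First differences: 93, 131, 175, 225, 281, 343
Second differences: 38, 44, 50, 56, 62
Third differences: 6, 6, 6, 6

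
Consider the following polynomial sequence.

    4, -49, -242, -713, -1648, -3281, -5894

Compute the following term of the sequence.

-9817

D1: -53, -193, -471, -935, -1633, -2613
D2: -140, -278, -464, -698, -980
D3: -138, -186, -234, -282
D4: -48, -48, -48
The fourth differences are constant (-48).
-282 − 48 = -330;  -980 − 330 = -1310;  -2613 − 1310 = -3923;  -5894 − 3923 = -9817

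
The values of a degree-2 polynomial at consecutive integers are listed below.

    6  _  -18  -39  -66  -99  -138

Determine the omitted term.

Using the last 5 terms:
-21, -27, -33, -39
-6, -6, -6
Constant second difference = -6.
Extend backward: -21 + 6 = -15;  -18 + 15 = -3

-3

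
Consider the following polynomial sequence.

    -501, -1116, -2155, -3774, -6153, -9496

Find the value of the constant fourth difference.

-24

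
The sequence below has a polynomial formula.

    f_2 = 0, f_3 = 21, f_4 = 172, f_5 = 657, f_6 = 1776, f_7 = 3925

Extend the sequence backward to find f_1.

1

21  151  485  1119  2149
130  334  634  1030
204  300  396
96  96
The fourth differences are constant at 96.
Work back: 204 − 96 = 108;  130 − 108 = 22;  21 − 22 = -1;  0 + 1 = 1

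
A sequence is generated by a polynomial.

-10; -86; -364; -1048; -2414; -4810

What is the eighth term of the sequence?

-14444

-76 , -278 , -684 , -1366 , -2396
-202 , -406 , -682 , -1030
-204 , -276 , -348
-72 , -72
Constant fourth difference = -72, so extend:
-348 − 72 = -420;  -1030 − 420 = -1450;  -2396 − 1450 = -3846;  -4810 − 3846 = -8656
-420 − 72 = -492;  -1450 − 492 = -1942;  -3846 − 1942 = -5788;  -8656 − 5788 = -14444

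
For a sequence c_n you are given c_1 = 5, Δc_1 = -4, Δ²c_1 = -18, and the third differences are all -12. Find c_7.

-529

Build the table forward from the leading diagonal:
D3: -12  -12  -12  -12  -12  -12  -12
D2: -18  -30  -42  -54  -66  -78  -90
D1: -4  -22  -52  -94  -148  -214  -292
c: 5  1  -21  -73  -167  -315  -529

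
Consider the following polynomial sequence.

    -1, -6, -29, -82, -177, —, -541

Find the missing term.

Using the first 5 terms:
-5  -23  -53  -95
-18  -30  -42
-12  -12
Constant third difference = -12.
Extend forward: -42 − 12 = -54;  -95 − 54 = -149;  -177 − 149 = -326

-326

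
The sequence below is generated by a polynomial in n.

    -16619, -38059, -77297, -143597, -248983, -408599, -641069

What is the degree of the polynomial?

5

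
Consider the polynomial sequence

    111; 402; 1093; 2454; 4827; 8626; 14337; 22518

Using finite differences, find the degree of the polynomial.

Δ: 291, 691, 1361, 2373, 3799, 5711, 8181
Δ²: 400, 670, 1012, 1426, 1912, 2470
Δ³: 270, 342, 414, 486, 558
Δ⁴: 72, 72, 72, 72
The fourth differences are constant, so the polynomial has degree 4.

4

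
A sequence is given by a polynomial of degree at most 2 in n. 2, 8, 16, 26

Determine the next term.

Δ: 6 , 8 , 10
Δ²: 2 , 2
Constant second difference = 2, so extend:
10 + 2 = 12;  26 + 12 = 38

38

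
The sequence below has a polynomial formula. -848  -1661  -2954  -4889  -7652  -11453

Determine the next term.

-16526

D1: -813 , -1293 , -1935 , -2763 , -3801
D2: -480 , -642 , -828 , -1038
D3: -162 , -186 , -210
D4: -24 , -24
Constant fourth difference = -24, so extend:
-210 − 24 = -234;  -1038 − 234 = -1272;  -3801 − 1272 = -5073;  -11453 − 5073 = -16526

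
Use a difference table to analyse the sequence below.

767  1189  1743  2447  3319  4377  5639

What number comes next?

Δ: 422  554  704  872  1058  1262
Δ²: 132  150  168  186  204
Δ³: 18  18  18  18
Constant third difference = 18, so extend:
204 + 18 = 222;  1262 + 222 = 1484;  5639 + 1484 = 7123

7123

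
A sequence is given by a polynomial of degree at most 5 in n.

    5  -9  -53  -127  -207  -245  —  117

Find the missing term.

Using the first 6 terms:
D1: -14, -44, -74, -80, -38
D2: -30, -30, -6, 42
D3: 0, 24, 48
D4: 24, 24
Constant fourth difference = 24.
Extend forward: 48 + 24 = 72;  42 + 72 = 114;  -38 + 114 = 76;  -245 + 76 = -169

-169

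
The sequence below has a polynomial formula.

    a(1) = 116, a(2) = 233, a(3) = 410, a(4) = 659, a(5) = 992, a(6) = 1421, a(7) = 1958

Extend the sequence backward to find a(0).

First differences: 117, 177, 249, 333, 429, 537
Second differences: 60, 72, 84, 96, 108
Third differences: 12, 12, 12, 12
The third differences are constant at 12.
Work back: 60 − 12 = 48;  117 − 48 = 69;  116 − 69 = 47

47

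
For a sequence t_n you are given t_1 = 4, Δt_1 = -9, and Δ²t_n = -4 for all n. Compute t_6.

-81

Build the table forward from the leading diagonal:
D2: -4, -4, -4, -4, -4, -4
D1: -9, -13, -17, -21, -25, -29
t: 4, -5, -18, -35, -56, -81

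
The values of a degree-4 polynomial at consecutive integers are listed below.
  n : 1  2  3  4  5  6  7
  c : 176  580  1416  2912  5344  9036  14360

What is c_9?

31632

404 , 836 , 1496 , 2432 , 3692 , 5324
432 , 660 , 936 , 1260 , 1632
228 , 276 , 324 , 372
48 , 48 , 48
The fourth differences are constant (48).
372 + 48 = 420;  1632 + 420 = 2052;  5324 + 2052 = 7376;  14360 + 7376 = 21736
420 + 48 = 468;  2052 + 468 = 2520;  7376 + 2520 = 9896;  21736 + 9896 = 31632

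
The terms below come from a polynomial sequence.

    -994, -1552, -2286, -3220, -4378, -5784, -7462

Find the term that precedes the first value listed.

-558  -734  -934  -1158  -1406  -1678
-176  -200  -224  -248  -272
-24  -24  -24  -24
The third differences are constant at -24.
Work back: -176 + 24 = -152;  -558 + 152 = -406;  -994 + 406 = -588

-588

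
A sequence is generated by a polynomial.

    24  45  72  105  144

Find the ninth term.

D1: 21  27  33  39
D2: 6  6  6
Second differences constant at 6.
39 + 6 = 45;  144 + 45 = 189
45 + 6 = 51;  189 + 51 = 240
51 + 6 = 57;  240 + 57 = 297
57 + 6 = 63;  297 + 63 = 360

360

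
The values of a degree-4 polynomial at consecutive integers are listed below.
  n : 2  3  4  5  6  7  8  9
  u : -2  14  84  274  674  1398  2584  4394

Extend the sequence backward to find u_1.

16  70  190  400  724  1186  1810
54  120  210  324  462  624
66  90  114  138  162
24  24  24  24
The fourth differences are constant at 24.
Work back: 66 − 24 = 42;  54 − 42 = 12;  16 − 12 = 4;  -2 − 4 = -6

-6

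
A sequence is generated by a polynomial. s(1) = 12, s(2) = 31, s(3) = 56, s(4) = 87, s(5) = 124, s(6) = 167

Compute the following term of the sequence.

216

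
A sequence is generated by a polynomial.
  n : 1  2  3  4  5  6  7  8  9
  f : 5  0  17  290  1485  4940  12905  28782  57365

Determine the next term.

First differences: -5 , 17 , 273 , 1195 , 3455 , 7965 , 15877 , 28583
Second differences: 22 , 256 , 922 , 2260 , 4510 , 7912 , 12706
Third differences: 234 , 666 , 1338 , 2250 , 3402 , 4794
Fourth differences: 432 , 672 , 912 , 1152 , 1392
Fifth differences: 240 , 240 , 240 , 240
Constant fifth difference = 240, so extend:
1392 + 240 = 1632;  4794 + 1632 = 6426;  12706 + 6426 = 19132;  28583 + 19132 = 47715;  57365 + 47715 = 105080

105080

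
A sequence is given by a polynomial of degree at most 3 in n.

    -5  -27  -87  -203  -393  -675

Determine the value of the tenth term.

D1: -22, -60, -116, -190, -282
D2: -38, -56, -74, -92
D3: -18, -18, -18
Third differences constant at -18.
-92 − 18 = -110;  -282 − 110 = -392;  -675 − 392 = -1067
-110 − 18 = -128;  -392 − 128 = -520;  -1067 − 520 = -1587
-128 − 18 = -146;  -520 − 146 = -666;  -1587 − 666 = -2253
-146 − 18 = -164;  -666 − 164 = -830;  -2253 − 830 = -3083

-3083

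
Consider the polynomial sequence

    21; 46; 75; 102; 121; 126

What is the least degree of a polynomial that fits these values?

Δ: 25, 29, 27, 19, 5
Δ²: 4, -2, -8, -14
Δ³: -6, -6, -6
The third differences are constant, so the polynomial has degree 3.

3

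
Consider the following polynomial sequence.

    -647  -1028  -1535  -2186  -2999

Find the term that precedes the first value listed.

D1: -381  -507  -651  -813
D2: -126  -144  -162
D3: -18  -18
The third differences are constant at -18.
Work back: -126 + 18 = -108;  -381 + 108 = -273;  -647 + 273 = -374

-374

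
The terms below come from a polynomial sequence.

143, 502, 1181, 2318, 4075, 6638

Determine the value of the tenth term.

29510

D1: 359, 679, 1137, 1757, 2563
D2: 320, 458, 620, 806
D3: 138, 162, 186
D4: 24, 24
Fourth differences constant at 24.
186 + 24 = 210;  806 + 210 = 1016;  2563 + 1016 = 3579;  6638 + 3579 = 10217
210 + 24 = 234;  1016 + 234 = 1250;  3579 + 1250 = 4829;  10217 + 4829 = 15046
234 + 24 = 258;  1250 + 258 = 1508;  4829 + 1508 = 6337;  15046 + 6337 = 21383
258 + 24 = 282;  1508 + 282 = 1790;  6337 + 1790 = 8127;  21383 + 8127 = 29510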